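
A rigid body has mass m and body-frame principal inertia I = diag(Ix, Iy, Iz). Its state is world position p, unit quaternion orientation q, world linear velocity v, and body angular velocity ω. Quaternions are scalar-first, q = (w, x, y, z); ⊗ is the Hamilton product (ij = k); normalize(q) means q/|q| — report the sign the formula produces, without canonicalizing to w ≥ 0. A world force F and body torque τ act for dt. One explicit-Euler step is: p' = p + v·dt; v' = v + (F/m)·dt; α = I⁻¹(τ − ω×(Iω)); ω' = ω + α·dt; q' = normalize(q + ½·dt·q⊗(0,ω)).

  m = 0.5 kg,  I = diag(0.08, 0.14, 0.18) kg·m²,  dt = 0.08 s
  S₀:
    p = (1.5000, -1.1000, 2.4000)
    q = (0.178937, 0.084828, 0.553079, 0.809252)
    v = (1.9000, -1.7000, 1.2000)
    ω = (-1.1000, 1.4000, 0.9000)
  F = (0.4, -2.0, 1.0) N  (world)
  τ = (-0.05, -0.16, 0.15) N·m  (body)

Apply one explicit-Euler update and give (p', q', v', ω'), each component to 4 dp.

p' = (1.6520, -1.2360, 2.4960)
q' = (0.1222, 0.0514, 0.5228, 0.8421)
v' = (1.9640, -2.0200, 1.3600)
ω' = (-1.2004, 1.2520, 1.0077)

a = F/m = (0.8000, -4.0000, 2.0000)
p + v·dt = (1.6520, -1.2360, 2.4960)
new velocity v' = (1.9640, -2.0200, 1.3600)
α = I⁻¹(τ − ω×Iω) = (-1.2550, -1.8500, 1.3467)
ω' = ω + α·dt = (-1.2004, 1.2520, 1.0077)
2q̇ = q⊗(0,ω) = (-1.4093266, -0.8320124, -0.7160106, 0.8881894)
q' = normalize(q + ½dt·q⊗(0,ω)) = (0.1222, 0.0514, 0.5228, 0.8421)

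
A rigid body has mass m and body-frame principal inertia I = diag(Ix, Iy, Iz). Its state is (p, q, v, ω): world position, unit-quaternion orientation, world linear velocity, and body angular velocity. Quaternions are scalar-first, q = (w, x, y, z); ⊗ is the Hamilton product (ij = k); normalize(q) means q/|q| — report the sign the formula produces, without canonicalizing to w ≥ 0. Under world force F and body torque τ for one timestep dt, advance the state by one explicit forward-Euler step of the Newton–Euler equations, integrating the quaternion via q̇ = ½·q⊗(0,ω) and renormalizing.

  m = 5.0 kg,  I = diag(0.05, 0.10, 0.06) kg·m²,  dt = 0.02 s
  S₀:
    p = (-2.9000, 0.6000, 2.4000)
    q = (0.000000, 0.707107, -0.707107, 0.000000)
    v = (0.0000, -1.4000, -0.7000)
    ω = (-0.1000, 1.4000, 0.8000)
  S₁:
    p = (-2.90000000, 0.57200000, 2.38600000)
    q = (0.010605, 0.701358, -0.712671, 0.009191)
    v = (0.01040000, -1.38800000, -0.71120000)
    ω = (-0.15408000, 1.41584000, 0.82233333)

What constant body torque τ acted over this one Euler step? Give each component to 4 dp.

Δω = ω₁−ω₀ = (-0.05408000, 0.01584000, 0.02233333)
I·α + gyro = (-0.1800, 0.0800, 0.0600)

τ = (-0.1800, 0.0800, 0.0600)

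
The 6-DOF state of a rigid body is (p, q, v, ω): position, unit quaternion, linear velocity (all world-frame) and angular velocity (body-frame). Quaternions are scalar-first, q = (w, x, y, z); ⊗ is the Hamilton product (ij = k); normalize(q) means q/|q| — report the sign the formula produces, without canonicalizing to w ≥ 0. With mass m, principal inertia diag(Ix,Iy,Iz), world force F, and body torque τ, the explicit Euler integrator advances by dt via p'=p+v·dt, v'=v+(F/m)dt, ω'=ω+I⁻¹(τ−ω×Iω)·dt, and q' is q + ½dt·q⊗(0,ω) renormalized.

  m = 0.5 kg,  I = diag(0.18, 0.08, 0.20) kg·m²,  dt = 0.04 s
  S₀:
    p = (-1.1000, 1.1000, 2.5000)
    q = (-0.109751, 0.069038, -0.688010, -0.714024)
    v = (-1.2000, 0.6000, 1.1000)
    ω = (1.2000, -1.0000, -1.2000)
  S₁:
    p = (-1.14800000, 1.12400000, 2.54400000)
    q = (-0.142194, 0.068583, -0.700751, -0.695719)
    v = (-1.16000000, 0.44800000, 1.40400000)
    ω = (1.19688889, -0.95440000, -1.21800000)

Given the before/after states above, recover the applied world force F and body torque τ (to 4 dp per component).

F = (0.5000, -1.9000, 3.8000)
τ = (0.1300, 0.1200, 0.0300)

velocity change Δv = (0.04000000, -0.15200000, 0.30400000)
applied force F = (0.5000, -1.9000, 3.8000)
ω₁ − ω₀ = (-0.00311111, 0.04560000, -0.01800000)
τ = I·(Δω/dt) + ω₀×(Iω₀) = (0.1300, 0.1200, 0.0300)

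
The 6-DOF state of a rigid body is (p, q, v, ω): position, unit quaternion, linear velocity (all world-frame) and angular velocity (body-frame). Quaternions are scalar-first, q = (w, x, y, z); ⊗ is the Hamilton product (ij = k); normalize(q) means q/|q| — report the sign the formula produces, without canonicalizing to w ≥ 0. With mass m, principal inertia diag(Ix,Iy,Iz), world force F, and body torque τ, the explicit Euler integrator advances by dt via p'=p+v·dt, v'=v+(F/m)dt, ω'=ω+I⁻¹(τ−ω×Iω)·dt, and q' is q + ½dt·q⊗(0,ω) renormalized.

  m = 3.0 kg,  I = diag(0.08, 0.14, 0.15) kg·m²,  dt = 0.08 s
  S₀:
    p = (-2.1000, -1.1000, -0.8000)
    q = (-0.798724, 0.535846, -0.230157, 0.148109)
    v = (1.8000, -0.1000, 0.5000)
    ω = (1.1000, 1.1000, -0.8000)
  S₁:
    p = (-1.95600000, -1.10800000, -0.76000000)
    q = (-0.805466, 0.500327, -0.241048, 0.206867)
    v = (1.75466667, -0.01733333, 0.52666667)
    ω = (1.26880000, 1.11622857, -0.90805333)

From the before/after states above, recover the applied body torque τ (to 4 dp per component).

ω₁ − ω₀ = (0.16880000, 0.01622857, -0.10805333)
precession coupling = (-0.0088, 0.0616, 0.0726)
τ = I·(Δω/dt) + ω₀×(Iω₀) = (0.1600, 0.0900, -0.1300)

τ = (0.1600, 0.0900, -0.1300)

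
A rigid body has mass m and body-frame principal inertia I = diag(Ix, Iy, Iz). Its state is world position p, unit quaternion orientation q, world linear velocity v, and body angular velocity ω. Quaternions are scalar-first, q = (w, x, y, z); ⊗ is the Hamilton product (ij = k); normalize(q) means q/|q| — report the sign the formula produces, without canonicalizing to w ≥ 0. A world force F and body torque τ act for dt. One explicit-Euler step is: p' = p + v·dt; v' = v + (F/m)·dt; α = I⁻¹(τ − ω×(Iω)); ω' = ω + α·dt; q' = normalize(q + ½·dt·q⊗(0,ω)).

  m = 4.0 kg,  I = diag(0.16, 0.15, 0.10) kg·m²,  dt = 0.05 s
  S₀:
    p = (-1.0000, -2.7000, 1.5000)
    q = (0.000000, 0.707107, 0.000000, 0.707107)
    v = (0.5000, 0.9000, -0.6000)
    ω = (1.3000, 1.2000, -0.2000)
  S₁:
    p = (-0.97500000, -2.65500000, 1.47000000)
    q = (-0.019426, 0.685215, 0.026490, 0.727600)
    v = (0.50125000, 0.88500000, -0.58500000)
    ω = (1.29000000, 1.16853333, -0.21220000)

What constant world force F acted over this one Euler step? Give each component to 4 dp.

F = (0.1000, -1.2000, 1.2000)

v₁ − v₀ = (0.00125000, -0.01500000, 0.01500000)
applied force F = (0.1000, -1.2000, 1.2000)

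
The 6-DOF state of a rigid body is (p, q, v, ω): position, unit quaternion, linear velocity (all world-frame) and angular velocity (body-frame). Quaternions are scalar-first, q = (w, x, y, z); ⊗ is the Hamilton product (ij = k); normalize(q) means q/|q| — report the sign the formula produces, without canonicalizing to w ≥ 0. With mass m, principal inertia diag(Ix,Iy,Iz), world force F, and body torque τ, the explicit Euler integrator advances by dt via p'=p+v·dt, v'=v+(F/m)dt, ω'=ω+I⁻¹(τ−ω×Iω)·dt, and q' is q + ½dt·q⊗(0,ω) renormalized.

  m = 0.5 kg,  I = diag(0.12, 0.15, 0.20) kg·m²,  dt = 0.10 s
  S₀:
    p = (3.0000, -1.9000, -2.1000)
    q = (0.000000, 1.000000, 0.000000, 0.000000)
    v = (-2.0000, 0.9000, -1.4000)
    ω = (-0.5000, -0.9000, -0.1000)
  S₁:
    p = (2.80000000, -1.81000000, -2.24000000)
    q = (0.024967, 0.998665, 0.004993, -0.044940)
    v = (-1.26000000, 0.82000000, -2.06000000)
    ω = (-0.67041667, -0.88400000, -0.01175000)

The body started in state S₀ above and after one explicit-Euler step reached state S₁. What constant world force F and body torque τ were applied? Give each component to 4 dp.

F = (3.7000, -0.4000, -3.3000)
τ = (-0.2000, 0.0200, 0.1900)

Δω = ω₁−ω₀ = (-0.17041667, 0.01600000, 0.08825000)
I·α + gyro = (-0.2000, 0.0200, 0.1900)
velocity change Δv = (0.74000000, -0.08000000, -0.66000000)
m·(v₁−v₀)/dt = (3.7000, -0.4000, -3.3000)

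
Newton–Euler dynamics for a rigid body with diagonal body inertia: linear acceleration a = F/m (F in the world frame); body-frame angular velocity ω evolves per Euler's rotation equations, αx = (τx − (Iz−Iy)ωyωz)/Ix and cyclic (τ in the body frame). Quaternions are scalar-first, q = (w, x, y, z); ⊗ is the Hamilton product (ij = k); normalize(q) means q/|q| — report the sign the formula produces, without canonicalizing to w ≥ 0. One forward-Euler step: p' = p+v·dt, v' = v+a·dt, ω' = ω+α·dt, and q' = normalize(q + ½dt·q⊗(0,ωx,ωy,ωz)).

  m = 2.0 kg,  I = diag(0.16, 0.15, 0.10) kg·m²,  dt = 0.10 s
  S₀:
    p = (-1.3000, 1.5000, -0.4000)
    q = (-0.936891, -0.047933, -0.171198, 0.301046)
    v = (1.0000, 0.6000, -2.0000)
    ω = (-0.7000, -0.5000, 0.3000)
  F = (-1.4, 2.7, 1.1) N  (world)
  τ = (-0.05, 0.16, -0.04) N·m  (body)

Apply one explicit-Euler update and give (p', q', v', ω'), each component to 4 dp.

p' = (-1.2000, 1.5600, -0.6000)
q' = (-0.9464, -0.0102, -0.1574, 0.2819)
v' = (0.9300, 0.7350, -1.9450)
ω' = (-0.7359, -0.3849, 0.2635)

α = I⁻¹(τ − ω×Iω) = (-0.3594, 1.1507, -0.3650)
ω + α·dt = (-0.7359, -0.3849, 0.2635)
q⊗(0,ω) = (-0.2094659, 0.7549873, 0.2720932, -0.3769394)
q + ½dt·q⊗(0,ω), renormalized = (-0.9464, -0.0102, -0.1574, 0.2819)
a = (-0.7000, 1.3500, 0.5500)
p' = p + v·dt = (-1.2000, 1.5600, -0.6000)
new velocity v' = (0.9300, 0.7350, -1.9450)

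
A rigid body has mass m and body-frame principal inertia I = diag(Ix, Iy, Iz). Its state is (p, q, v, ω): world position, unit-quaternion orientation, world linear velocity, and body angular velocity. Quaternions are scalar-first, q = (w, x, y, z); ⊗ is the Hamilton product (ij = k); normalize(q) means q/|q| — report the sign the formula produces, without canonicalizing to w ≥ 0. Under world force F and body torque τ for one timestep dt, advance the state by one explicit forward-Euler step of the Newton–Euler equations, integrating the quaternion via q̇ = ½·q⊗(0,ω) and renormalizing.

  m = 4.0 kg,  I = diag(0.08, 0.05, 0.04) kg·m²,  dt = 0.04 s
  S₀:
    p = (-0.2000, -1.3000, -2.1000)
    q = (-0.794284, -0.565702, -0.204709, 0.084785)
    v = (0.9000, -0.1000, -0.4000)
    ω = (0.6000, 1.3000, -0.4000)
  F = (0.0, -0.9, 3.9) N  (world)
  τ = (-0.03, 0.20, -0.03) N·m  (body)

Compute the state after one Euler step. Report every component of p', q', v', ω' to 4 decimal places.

precession coupling ω×(Iω) = (0.0052, -0.0096, -0.0234)
(τ − ω×Iω)/I = (-0.4400, 4.1920, -0.1650)
new body rate ω' = (0.5824, 1.4677, -0.4066)
q⊗(0,ω) = (0.6394569, -0.5049073, -1.2079790, -0.2948736)
q + ½dt·q⊗(0,ω), renormalized = (-0.7811, -0.5755, -0.2288, 0.0789)
a = (0.0000, -0.2250, 0.9750)
new position p' = (-0.1640, -1.3040, -2.1160)
v + (F/m)dt = (0.9000, -0.1090, -0.3610)

p' = (-0.1640, -1.3040, -2.1160)
q' = (-0.7811, -0.5755, -0.2288, 0.0789)
v' = (0.9000, -0.1090, -0.3610)
ω' = (0.5824, 1.4677, -0.4066)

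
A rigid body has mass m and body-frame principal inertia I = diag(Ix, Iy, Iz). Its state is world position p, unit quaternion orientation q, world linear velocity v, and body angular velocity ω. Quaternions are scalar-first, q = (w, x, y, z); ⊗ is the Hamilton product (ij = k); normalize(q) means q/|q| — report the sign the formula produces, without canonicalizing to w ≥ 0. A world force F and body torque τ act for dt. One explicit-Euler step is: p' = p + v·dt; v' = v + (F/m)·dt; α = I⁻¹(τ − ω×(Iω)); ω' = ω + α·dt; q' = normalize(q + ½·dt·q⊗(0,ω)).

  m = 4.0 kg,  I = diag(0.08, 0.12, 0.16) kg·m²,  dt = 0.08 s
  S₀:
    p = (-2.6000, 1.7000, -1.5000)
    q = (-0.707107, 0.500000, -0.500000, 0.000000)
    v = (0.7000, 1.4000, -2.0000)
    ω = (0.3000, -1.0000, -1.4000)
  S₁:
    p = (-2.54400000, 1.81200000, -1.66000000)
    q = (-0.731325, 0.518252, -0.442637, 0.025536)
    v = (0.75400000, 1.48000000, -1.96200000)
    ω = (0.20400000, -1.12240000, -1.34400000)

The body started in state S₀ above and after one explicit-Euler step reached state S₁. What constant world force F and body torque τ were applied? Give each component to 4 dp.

F = (2.7000, 4.0000, 1.9000)
τ = (-0.0400, -0.1500, 0.1000)

rate change Δω = (-0.09600000, -0.12240000, 0.05600000)
ω₀×(Iω₀) = (0.0560, 0.0336, -0.0120)
I·α + gyro = (-0.0400, -0.1500, 0.1000)
Δv = v₁−v₀ = (0.05400000, 0.08000000, 0.03800000)
m·(v₁−v₀)/dt = (2.7000, 4.0000, 1.9000)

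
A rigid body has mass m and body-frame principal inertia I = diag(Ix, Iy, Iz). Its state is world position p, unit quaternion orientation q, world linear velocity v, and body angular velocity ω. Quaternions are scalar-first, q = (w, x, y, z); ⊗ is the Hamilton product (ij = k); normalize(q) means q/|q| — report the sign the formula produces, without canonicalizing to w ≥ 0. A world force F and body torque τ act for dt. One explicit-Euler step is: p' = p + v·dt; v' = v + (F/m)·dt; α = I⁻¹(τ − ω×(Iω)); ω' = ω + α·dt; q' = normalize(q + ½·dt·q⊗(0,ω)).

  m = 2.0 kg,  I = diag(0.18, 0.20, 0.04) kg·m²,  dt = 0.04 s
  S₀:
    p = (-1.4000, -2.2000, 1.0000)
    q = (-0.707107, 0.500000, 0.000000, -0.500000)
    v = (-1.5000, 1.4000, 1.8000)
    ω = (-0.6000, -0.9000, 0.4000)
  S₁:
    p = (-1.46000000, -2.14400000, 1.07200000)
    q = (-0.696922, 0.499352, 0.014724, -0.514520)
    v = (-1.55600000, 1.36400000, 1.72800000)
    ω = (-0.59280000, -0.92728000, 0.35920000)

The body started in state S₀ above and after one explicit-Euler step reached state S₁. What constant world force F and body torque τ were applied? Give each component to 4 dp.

velocity change Δv = (-0.05600000, -0.03600000, -0.07200000)
applied force F = (-2.8000, -1.8000, -3.6000)
Δω = ω₁−ω₀ = (0.00720000, -0.02728000, -0.04080000)
applied torque τ = (0.0900, -0.1700, -0.0300)

F = (-2.8000, -1.8000, -3.6000)
τ = (0.0900, -0.1700, -0.0300)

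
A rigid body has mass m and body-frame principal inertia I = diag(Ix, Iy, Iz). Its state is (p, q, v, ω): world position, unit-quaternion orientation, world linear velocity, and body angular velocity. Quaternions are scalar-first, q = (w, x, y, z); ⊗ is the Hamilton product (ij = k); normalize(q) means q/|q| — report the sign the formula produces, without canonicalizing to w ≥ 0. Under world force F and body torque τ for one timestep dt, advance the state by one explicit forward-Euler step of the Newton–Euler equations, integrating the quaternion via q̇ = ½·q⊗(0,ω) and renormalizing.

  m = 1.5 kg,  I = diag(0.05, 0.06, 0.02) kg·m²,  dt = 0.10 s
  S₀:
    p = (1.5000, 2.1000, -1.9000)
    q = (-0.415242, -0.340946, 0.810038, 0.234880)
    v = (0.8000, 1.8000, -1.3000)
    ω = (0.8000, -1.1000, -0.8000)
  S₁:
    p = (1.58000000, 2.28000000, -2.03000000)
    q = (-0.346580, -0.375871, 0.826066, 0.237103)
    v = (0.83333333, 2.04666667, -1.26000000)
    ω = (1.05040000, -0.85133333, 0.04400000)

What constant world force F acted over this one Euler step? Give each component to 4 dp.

F = (0.5000, 3.7000, 0.6000)

v₁ − v₀ = (0.03333333, 0.24666667, 0.04000000)
F = m·Δv/dt = (0.5000, 3.7000, 0.6000)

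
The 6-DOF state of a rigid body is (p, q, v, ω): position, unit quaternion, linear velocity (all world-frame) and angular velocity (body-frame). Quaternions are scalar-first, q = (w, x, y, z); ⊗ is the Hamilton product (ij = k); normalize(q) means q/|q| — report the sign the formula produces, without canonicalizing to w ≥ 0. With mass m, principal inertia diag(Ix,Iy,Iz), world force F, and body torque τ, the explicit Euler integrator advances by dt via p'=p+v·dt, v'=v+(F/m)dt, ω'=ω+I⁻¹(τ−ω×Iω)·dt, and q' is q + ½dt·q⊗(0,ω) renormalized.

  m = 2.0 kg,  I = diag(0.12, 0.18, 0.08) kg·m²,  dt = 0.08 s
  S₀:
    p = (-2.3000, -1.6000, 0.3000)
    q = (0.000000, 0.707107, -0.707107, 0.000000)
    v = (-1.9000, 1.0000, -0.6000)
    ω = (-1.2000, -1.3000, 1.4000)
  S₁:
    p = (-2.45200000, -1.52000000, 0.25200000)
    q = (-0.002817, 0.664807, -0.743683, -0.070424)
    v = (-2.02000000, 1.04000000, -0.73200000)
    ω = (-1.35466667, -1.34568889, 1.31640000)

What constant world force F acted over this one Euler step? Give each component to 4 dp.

F = (-3.0000, 1.0000, -3.3000)

velocity change Δv = (-0.12000000, 0.04000000, -0.13200000)
F = m·Δv/dt = (-3.0000, 1.0000, -3.3000)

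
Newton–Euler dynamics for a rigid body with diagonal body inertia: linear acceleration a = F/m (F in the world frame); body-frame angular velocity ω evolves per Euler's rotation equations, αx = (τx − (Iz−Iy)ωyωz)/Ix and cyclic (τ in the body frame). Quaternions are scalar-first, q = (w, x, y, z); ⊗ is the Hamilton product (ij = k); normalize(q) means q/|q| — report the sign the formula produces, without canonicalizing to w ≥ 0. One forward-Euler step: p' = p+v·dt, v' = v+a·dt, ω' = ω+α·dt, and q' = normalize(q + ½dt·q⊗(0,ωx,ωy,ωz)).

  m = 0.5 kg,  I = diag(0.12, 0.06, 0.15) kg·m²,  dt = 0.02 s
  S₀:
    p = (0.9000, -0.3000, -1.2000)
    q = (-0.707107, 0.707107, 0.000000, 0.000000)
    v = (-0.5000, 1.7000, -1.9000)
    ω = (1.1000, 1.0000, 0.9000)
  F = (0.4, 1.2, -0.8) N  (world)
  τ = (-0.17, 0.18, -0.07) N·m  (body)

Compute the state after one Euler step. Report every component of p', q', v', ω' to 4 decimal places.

precession coupling ω×(Iω) = (0.0810, -0.0297, -0.0660)
angular accel α = (-2.0917, 3.4950, -0.0267)
new body rate ω' = (1.0582, 1.0699, 0.8995)
q⊗(0,ω) = (-0.7778177, -0.7778177, -1.3435033, 0.0707107)
q' = normalize(q + ½dt·q⊗(0,ω)) = (-0.7148, 0.6992, -0.0134, 0.0007)
new position p' = (0.8900, -0.2660, -1.2380)
v' = v + a·dt = (-0.4840, 1.7480, -1.9320)

p' = (0.8900, -0.2660, -1.2380)
q' = (-0.7148, 0.6992, -0.0134, 0.0007)
v' = (-0.4840, 1.7480, -1.9320)
ω' = (1.0582, 1.0699, 0.8995)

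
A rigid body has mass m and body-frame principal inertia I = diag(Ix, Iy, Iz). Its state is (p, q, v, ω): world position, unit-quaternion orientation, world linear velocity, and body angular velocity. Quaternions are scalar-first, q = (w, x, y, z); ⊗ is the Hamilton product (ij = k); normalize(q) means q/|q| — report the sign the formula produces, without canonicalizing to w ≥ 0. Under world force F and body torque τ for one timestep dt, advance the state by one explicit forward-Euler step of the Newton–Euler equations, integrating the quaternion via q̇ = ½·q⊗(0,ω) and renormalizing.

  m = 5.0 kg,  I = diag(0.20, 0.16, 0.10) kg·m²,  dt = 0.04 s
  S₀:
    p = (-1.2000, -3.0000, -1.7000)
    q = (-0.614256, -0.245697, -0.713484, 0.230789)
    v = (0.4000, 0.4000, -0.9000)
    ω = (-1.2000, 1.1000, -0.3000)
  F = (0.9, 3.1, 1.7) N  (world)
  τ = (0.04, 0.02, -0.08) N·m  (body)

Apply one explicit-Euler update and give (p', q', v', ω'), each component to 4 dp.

p' = (-1.1840, -2.9840, -1.7360)
q' = (-0.6027, -0.2316, -0.7336, 0.2118)
v' = (0.4072, 0.4248, -0.8864)
ω' = (-1.1960, 1.0960, -0.3531)

ω×(Iω) gyroscopic = (0.0198, 0.0360, 0.0528)
angular accel α = (0.1010, -0.1000, -1.3280)
ω + α·dt = (-1.1960, 1.0960, -0.3531)
2q̇ = q⊗(0,ω) = (0.5592327, 0.6972845, -1.0263375, -0.9421707)
q' = normalize(q + ½dt·q⊗(0,ω)) = (-0.6027, -0.2316, -0.7336, 0.2118)
a = F/m = (0.1800, 0.6200, 0.3400)
p + v·dt = (-1.1840, -2.9840, -1.7360)
new velocity v' = (0.4072, 0.4248, -0.8864)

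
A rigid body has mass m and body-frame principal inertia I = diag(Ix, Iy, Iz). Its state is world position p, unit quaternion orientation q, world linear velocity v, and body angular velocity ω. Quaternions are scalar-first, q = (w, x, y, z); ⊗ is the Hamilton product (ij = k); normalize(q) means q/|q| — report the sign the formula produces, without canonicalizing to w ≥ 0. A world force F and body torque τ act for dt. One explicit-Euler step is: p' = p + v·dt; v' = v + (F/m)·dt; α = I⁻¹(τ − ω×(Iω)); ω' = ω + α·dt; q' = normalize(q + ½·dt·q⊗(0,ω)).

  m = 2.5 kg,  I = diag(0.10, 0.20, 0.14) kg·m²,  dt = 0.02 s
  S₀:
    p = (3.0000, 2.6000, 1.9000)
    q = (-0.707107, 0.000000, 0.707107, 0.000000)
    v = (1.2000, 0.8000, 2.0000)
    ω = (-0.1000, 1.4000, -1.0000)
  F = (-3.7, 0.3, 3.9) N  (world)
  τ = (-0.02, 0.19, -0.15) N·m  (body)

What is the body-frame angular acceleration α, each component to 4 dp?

precession coupling ω×(Iω) = (0.0840, -0.0040, -0.0140)
(τ − ω×Iω)/I = (-1.0400, 0.9700, -0.9714)

α = (-1.0400, 0.9700, -0.9714)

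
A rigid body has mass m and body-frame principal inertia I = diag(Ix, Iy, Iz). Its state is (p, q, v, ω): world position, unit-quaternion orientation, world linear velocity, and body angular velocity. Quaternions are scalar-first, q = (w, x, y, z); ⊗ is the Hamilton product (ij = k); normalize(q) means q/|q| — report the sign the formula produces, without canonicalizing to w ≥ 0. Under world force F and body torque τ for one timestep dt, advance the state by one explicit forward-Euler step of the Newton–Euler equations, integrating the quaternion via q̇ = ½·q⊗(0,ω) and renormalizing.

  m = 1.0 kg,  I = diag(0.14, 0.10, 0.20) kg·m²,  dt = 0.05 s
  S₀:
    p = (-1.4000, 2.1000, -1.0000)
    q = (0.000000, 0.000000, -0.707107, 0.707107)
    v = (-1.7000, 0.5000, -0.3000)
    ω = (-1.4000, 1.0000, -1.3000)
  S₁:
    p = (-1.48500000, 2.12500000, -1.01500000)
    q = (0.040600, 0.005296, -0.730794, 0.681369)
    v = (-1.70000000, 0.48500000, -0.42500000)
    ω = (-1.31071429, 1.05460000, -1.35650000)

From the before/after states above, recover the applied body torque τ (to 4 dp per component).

Δω = ω₁−ω₀ = (0.08928571, 0.05460000, -0.05650000)
ω₀×(Iω₀) = (-0.1300, -0.1092, 0.0560)
I·α + gyro = (0.1200, 0.0000, -0.1700)

τ = (0.1200, 0.0000, -0.1700)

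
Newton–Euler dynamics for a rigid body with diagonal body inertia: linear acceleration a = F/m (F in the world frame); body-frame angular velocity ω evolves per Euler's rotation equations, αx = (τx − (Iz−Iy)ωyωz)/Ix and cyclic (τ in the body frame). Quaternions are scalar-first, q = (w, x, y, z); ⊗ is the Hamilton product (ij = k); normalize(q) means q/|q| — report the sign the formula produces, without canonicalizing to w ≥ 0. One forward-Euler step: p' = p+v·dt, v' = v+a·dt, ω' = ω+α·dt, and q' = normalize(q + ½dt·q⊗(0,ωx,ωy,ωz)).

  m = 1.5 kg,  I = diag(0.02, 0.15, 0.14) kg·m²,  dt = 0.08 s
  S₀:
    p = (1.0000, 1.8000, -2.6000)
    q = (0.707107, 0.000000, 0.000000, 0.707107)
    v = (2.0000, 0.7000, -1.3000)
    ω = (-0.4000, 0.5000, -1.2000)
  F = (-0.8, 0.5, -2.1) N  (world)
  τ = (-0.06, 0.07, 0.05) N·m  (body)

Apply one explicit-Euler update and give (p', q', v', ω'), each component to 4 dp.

p' = (1.1600, 1.8560, -2.7040)
q' = (0.7400, -0.0254, 0.0028, 0.6722)
v' = (1.9573, 0.7267, -1.4120)
ω' = (-0.6640, 0.5681, -1.1566)

p' = p + v·dt = (1.1600, 1.8560, -2.7040)
new velocity v' = (1.9573, 0.7267, -1.4120)
gyro term ω×Iω = (0.0060, -0.0576, -0.0260)
angular accel α = (-3.3000, 0.8507, 0.5429)
new body rate ω' = (-0.6640, 0.5681, -1.1566)
2q̇ = q⊗(0,ω) = (0.8485284, -0.6363963, 0.0707107, -0.8485284)
q + ½dt·q⊗(0,ω), renormalized = (0.7400, -0.0254, 0.0028, 0.6722)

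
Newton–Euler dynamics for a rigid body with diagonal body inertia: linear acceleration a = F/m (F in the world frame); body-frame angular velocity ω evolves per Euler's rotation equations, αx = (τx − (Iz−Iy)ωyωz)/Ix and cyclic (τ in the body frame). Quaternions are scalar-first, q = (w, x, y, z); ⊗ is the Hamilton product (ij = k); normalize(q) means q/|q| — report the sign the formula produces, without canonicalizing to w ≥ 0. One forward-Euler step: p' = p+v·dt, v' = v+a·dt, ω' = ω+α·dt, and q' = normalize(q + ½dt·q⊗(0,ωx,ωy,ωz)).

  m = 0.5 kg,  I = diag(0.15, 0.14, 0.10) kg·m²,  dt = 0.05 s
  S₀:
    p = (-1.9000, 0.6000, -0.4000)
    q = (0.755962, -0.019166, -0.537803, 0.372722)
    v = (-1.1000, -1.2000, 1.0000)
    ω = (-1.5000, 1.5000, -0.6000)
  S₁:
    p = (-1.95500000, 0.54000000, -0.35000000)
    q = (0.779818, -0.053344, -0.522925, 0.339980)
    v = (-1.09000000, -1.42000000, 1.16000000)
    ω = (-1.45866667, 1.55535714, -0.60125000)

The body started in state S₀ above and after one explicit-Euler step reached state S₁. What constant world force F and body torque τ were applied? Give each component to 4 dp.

rate change Δω = (0.04133333, 0.05535714, -0.00125000)
I·α + gyro = (0.1600, 0.2000, 0.0200)
velocity change Δv = (0.01000000, -0.22000000, 0.16000000)
m·(v₁−v₀)/dt = (0.1000, -2.2000, 1.6000)

F = (0.1000, -2.2000, 1.6000)
τ = (0.1600, 0.2000, 0.0200)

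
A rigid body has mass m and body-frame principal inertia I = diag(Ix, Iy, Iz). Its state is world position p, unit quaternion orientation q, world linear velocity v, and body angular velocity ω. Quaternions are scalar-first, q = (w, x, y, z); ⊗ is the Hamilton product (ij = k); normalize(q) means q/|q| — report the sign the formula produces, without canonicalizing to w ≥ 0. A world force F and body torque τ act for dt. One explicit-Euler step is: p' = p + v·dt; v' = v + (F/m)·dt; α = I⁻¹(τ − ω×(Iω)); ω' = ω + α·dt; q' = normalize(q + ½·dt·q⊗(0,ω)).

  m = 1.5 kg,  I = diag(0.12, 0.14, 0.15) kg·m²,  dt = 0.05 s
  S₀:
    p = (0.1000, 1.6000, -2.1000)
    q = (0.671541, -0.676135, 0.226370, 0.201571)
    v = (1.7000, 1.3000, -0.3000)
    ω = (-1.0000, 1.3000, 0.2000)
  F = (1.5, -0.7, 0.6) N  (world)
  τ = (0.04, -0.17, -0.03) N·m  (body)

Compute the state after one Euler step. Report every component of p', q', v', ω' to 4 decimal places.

p' = (0.1850, 1.6650, -2.1150)
q' = (0.6457, -0.6977, 0.2463, 0.1885)
v' = (1.7500, 1.2767, -0.2800)
ω' = (-0.9844, 1.2371, 0.1987)

α = I⁻¹(τ − ω×Iω) = (0.3117, -1.2571, -0.0267)
new body rate ω' = (-0.9844, 1.2371, 0.1987)
q⊗(0,ω) = (-1.0107302, -0.8883093, 0.8066593, -0.5182973)
q + ½dt·q⊗(0,ω), renormalized = (0.6457, -0.6977, 0.2463, 0.1885)
new position p' = (0.1850, 1.6650, -2.1150)
v + (F/m)dt = (1.7500, 1.2767, -0.2800)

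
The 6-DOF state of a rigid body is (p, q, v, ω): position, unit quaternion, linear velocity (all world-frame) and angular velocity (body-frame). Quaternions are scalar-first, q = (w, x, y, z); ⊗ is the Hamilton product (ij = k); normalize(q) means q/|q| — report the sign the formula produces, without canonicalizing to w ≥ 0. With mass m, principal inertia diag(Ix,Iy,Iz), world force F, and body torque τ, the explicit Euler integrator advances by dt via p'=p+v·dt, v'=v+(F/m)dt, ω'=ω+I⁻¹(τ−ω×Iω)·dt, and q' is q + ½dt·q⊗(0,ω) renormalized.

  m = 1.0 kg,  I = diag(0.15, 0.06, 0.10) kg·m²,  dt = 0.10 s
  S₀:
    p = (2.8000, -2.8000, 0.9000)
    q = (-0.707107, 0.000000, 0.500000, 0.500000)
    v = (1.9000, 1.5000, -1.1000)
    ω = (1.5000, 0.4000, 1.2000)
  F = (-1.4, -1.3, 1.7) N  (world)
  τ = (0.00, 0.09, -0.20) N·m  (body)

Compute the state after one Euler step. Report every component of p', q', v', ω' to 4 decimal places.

p' = (2.9900, -2.6500, 0.7900)
q' = (-0.7435, -0.0329, 0.5209, 0.4181)
v' = (1.7600, 1.3700, -0.9300)
ω' = (1.4872, 0.4000, 1.0540)

precession coupling ω×(Iω) = (0.0192, 0.0900, -0.0540)
angular accel α = (-0.1280, 0.0000, -1.4600)
new body rate ω' = (1.4872, 0.4000, 1.0540)
2q̇ = q⊗(0,ω) = (-0.8000000, -0.6606605, 0.4671572, -1.5985284)
updated quaternion q' = (-0.7435, -0.0329, 0.5209, 0.4181)
new position p' = (2.9900, -2.6500, 0.7900)
v' = v + a·dt = (1.7600, 1.3700, -0.9300)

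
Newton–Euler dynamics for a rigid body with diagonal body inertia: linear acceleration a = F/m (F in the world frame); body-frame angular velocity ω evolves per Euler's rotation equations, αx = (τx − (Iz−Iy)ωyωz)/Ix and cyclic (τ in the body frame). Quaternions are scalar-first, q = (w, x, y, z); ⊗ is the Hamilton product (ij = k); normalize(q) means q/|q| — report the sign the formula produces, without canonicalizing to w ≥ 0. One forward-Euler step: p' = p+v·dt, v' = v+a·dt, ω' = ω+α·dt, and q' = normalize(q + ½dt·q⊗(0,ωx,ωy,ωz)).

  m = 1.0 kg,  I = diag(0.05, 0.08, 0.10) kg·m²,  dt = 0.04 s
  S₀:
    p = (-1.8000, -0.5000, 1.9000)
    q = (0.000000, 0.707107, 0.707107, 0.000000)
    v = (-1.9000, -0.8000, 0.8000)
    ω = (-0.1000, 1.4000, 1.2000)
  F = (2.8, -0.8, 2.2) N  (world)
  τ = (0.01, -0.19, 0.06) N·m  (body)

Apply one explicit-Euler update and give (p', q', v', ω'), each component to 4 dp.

(τ − ω×Iω)/I = (-0.4720, -2.4500, 0.6420)
new body rate ω' = (-0.1189, 1.3020, 1.2257)
Hamilton product q⊗(0,ω) = (-0.9192391, 0.8485284, -0.8485284, 1.0606605)
q' = normalize(q + ½dt·q⊗(0,ω)) = (-0.0184, 0.7236, 0.6897, 0.0212)
new position p' = (-1.8760, -0.5320, 1.9320)
v' = v + a·dt = (-1.7880, -0.8320, 0.8880)

p' = (-1.8760, -0.5320, 1.9320)
q' = (-0.0184, 0.7236, 0.6897, 0.0212)
v' = (-1.7880, -0.8320, 0.8880)
ω' = (-0.1189, 1.3020, 1.2257)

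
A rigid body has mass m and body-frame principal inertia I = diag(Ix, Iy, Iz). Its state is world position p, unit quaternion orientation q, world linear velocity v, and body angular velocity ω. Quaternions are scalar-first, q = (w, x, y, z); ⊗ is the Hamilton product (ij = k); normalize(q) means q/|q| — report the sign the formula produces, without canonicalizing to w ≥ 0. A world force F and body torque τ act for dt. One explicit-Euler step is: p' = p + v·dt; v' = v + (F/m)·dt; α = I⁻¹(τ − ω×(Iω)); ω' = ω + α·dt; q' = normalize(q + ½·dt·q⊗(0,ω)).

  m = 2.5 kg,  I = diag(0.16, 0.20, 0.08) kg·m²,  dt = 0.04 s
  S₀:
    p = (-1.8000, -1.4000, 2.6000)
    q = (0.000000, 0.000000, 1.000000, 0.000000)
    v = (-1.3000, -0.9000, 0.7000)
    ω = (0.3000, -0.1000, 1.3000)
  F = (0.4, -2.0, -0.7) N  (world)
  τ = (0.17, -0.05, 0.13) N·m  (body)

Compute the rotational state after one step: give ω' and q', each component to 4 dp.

ω' = (0.3386, -0.1162, 1.3656)
q' = (0.0020, 0.0260, 0.9996, -0.0060)

precession coupling ω×(Iω) = (0.0156, 0.0312, -0.0012)
angular accel α = (0.9650, -0.4060, 1.6400)
new body rate ω' = (0.3386, -0.1162, 1.3656)
q⊗(0,ω) = (0.1000000, 1.3000000, 0.0000000, -0.3000000)
q + ½dt·q⊗(0,ω), renormalized = (0.0020, 0.0260, 0.9996, -0.0060)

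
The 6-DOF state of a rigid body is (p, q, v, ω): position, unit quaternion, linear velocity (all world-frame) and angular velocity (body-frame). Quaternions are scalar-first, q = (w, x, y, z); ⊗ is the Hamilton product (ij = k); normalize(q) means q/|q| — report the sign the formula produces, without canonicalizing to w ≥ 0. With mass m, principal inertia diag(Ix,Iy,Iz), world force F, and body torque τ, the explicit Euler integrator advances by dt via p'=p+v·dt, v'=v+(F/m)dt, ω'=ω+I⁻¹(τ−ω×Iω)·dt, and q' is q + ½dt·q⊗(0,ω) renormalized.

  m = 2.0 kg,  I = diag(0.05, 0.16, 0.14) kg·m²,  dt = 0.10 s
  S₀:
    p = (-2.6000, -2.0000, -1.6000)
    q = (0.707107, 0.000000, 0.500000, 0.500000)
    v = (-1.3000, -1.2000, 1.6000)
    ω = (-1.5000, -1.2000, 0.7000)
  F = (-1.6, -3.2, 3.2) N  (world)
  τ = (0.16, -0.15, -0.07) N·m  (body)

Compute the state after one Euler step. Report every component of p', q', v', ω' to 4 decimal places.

p' = (-2.7300, -2.1200, -1.4400)
q' = (0.7159, -0.0055, 0.4179, 0.5593)
v' = (-1.3800, -1.3600, 1.7600)
ω' = (-1.2136, -1.3528, 0.5086)

a = (-0.8000, -1.6000, 1.6000)
p' = p + v·dt = (-2.7300, -2.1200, -1.4400)
new velocity v' = (-1.3800, -1.3600, 1.7600)
gyro term ω×Iω = (0.0168, 0.0945, 0.1980)
α = I⁻¹(τ − ω×Iω) = (2.8640, -1.5281, -1.9143)
new body rate ω' = (-1.2136, -1.3528, 0.5086)
q⊗(0,ω) = (0.2500000, -0.1106605, -1.5985284, 1.2449749)
updated quaternion q' = (0.7159, -0.0055, 0.4179, 0.5593)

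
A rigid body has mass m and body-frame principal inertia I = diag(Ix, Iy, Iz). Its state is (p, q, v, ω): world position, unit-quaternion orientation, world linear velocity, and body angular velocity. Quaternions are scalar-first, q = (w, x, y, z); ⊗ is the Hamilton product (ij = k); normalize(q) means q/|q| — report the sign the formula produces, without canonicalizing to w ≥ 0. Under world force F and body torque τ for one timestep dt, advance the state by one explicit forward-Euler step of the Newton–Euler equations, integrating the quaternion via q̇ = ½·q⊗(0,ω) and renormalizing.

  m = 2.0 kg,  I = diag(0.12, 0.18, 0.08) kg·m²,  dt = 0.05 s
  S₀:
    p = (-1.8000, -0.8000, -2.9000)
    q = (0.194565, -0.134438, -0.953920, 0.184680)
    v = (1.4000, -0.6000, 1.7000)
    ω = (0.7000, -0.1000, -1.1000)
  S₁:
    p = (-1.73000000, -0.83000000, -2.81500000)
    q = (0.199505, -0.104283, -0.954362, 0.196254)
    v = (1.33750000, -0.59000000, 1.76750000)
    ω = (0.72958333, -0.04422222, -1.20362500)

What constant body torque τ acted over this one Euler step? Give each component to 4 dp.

ω₁ − ω₀ = (0.02958333, 0.05577778, -0.10362500)
gyro term ω₀×Iω₀ = (-0.0110, -0.0308, -0.0042)
applied torque τ = (0.0600, 0.1700, -0.1700)

τ = (0.0600, 0.1700, -0.1700)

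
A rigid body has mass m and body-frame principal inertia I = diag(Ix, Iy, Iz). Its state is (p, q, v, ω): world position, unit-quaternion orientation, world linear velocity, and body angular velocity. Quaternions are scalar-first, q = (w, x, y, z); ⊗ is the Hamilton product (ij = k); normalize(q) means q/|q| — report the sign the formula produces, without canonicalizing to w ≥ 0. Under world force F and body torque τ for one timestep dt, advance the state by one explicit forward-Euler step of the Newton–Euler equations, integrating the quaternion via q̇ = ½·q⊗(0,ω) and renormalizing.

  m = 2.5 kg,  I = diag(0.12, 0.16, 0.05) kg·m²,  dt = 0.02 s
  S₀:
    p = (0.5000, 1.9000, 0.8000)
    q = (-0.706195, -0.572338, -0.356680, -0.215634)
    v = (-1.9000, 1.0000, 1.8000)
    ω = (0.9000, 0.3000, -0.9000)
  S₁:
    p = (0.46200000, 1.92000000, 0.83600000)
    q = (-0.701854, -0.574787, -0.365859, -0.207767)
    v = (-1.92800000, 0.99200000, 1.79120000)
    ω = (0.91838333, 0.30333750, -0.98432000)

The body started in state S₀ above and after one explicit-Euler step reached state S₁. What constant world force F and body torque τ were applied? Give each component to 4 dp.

rate change Δω = (0.01838333, 0.00333750, -0.08432000)
precession coupling = (0.0297, -0.0567, 0.0108)
applied torque τ = (0.1400, -0.0300, -0.2000)
velocity change Δv = (-0.02800000, -0.00800000, -0.00880000)
applied force F = (-3.5000, -1.0000, -1.1000)

F = (-3.5000, -1.0000, -1.1000)
τ = (0.1400, -0.0300, -0.2000)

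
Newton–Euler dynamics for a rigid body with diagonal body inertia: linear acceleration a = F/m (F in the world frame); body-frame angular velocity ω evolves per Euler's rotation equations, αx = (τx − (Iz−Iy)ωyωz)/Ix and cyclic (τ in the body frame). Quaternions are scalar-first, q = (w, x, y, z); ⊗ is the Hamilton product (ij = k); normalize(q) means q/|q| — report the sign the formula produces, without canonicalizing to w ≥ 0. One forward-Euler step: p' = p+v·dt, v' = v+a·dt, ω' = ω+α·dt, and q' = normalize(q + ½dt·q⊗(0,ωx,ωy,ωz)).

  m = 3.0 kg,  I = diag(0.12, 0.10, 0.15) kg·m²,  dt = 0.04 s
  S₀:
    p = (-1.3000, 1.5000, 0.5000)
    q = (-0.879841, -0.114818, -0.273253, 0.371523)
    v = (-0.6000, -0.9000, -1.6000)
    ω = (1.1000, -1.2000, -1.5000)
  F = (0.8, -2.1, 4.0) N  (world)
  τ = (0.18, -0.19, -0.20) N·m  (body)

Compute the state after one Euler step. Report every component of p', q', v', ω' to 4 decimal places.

p' = (-1.3240, 1.4640, 0.4360)
q' = (-0.8719, -0.1169, -0.2472, 0.4063)
v' = (-0.5893, -0.9280, -1.5467)
ω' = (1.1300, -1.2958, -1.5604)

α = I⁻¹(τ − ω×Iω) = (0.7500, -2.3950, -1.5093)
ω' = ω + α·dt = (1.1300, -1.2958, -1.5604)
q⊗(0,ω) = (0.3556807, -0.1121180, 1.2922575, 1.7581214)
updated quaternion q' = (-0.8719, -0.1169, -0.2472, 0.4063)
linear accel F/m = (0.2667, -0.7000, 1.3333)
p + v·dt = (-1.3240, 1.4640, 0.4360)
new velocity v' = (-0.5893, -0.9280, -1.5467)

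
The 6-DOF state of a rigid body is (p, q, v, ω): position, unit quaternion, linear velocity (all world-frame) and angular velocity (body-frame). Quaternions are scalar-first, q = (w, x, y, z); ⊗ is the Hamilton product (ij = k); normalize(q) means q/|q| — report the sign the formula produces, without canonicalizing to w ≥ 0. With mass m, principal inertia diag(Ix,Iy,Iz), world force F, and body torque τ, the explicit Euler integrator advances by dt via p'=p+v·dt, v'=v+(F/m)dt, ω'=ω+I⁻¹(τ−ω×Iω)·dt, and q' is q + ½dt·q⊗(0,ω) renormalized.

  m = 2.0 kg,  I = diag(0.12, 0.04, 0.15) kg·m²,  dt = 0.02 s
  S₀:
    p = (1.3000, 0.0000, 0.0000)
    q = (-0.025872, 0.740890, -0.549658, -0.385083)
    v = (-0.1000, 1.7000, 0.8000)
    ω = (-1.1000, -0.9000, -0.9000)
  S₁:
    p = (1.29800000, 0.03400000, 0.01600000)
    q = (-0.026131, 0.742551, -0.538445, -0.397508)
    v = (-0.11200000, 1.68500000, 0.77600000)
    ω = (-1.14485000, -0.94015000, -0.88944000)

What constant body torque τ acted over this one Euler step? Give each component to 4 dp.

τ = (-0.1800, -0.1100, 0.0000)

Δω = ω₁−ω₀ = (-0.04485000, -0.04015000, 0.01056000)
τ = I·(Δω/dt) + ω₀×(Iω₀) = (-0.1800, -0.1100, 0.0000)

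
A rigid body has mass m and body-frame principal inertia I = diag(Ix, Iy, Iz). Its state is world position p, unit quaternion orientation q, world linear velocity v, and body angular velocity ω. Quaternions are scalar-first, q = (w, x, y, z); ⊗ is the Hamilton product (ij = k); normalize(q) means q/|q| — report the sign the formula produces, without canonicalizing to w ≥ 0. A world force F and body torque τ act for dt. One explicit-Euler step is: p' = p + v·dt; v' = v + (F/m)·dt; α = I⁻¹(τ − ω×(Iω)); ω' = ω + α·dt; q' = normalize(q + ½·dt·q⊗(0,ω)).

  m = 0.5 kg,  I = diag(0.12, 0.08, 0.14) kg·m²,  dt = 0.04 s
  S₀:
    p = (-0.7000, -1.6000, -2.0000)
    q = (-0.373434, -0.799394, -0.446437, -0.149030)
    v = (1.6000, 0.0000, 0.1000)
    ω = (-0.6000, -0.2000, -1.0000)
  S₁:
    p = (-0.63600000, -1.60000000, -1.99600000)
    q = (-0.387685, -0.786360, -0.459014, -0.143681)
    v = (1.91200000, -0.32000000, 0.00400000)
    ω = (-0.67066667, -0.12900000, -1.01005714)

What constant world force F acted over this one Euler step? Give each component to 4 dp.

v₁ − v₀ = (0.31200000, -0.32000000, -0.09600000)
applied force F = (3.9000, -4.0000, -1.2000)

F = (3.9000, -4.0000, -1.2000)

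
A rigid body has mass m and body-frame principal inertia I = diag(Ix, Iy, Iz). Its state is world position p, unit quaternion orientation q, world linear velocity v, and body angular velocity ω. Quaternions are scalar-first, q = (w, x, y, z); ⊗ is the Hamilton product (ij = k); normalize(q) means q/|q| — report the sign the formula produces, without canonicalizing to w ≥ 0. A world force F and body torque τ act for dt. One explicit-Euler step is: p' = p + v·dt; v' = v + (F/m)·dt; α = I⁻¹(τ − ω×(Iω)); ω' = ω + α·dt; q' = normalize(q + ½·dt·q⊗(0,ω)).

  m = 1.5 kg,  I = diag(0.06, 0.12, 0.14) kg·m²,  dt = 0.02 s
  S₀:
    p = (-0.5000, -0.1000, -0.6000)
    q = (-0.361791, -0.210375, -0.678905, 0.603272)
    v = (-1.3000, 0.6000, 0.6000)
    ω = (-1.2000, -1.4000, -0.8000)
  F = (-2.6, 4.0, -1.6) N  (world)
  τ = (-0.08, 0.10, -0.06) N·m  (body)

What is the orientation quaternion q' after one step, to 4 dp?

Hamilton product q⊗(0,ω) = (-0.7202994, 1.8218540, -0.3857190, -0.2307282)
updated quaternion q' = (-0.3689, -0.1921, -0.6826, 0.6008)

q' = (-0.3689, -0.1921, -0.6826, 0.6008)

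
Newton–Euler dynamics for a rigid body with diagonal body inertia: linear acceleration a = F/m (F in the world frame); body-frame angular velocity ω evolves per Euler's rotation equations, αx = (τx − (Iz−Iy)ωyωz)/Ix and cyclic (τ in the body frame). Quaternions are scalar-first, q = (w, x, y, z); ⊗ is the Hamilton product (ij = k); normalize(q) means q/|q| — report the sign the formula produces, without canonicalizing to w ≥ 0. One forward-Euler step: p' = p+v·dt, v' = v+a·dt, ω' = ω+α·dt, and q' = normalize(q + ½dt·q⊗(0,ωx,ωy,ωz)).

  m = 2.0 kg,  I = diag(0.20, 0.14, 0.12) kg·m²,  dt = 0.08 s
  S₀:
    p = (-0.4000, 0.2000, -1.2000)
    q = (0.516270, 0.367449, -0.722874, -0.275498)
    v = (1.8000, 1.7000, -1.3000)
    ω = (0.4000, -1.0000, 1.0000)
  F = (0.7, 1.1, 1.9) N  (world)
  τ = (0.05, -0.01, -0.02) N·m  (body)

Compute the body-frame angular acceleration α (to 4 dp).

α = (0.1500, -0.3000, -0.3667)

gyro term ω×Iω = (0.0200, 0.0320, 0.0240)
α = I⁻¹(τ − ω×Iω) = (0.1500, -0.3000, -0.3667)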